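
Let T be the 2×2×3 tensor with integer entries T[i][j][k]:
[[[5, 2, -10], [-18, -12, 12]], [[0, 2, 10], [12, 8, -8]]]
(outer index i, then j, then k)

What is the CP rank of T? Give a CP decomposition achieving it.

rank(T) = 2

Lower bound: the mode-2 unfolding of T (rows indexed by j, columns by (i,k) = (0,0), (0,1), (0,2), (1,0), (1,1), (1,2)) is [[5, 2, -10, 0, 2, 10], [-18, -12, 12, 12, 8, -8]].
There the 2×2 minor on rows j ∈ {0, 1}, columns (i,k) ∈ {(0,0), (0,1)} is det [[5, 2], [-18, -12]] = -24 ≠ 0, so this unfolding has rank ≥ 2; CP rank is at least every unfolding rank, so rank(T) ≥ 2. (This is only a lower bound: in general the CP rank may exceed every unfolding rank, so we still need to exhibit 2 rank-1 terms summing to T.)
Upper bound — finding two terms. Write S_k = T[:,:,k] for the frontal slices: S₀ = [[5, -18], [0, 12]], S₁ = [[2, -12], [2, 8]], S₂ = [[-10, 12], [10, -8]].
If T = a₁ ⊗ b₁ ⊗ c₁ + a₂ ⊗ b₂ ⊗ c₂ then each S_k = c₁[k]·a₁b₁ᵀ + c₂[k]·a₂b₂ᵀ. S₀ and S₁ are linearly independent, so a₁b₁ᵀ and a₂b₂ᵀ must span the same plane of matrices: they are the rank-1 matrices of the form x·S₀ + y·S₁.
det(x·S₀ + y·S₁) is 60·x² + 100·xy + 40·y² = 20·(3·x + 2·y)(x + y), vanishing at (x:y) = (2:-3) and (1:-1).
M₁ = 2·S₀ − 3·S₁ = [[4, 0], [-6, 0]] = 2·[2, -3][1, 0]ᵀ and M₂ = S₀ − S₁ = [[3, -6], [-2, 4]] = [3, -2][1, -2]ᵀ, so take a₁ = [2, -3], b₁ = [1, 0], a₂ = [3, -2], b₂ = [1, -2].
Each slice is an integer combination of E₁ = a₁b₁ᵀ and E₂ = a₂b₂ᵀ: S₀ = −2·E₁ + 3·E₂, S₁ = −2·E₁ + 2·E₂, S₂ = −2·E₁ − 2·E₂; reading off coefficients, c₁ = [-2, -2, -2] and c₂ = [3, 2, -2].
Hence T = [2, -3] ⊗ [1, 0] ⊗ [-2, -2, -2] + [3, -2] ⊗ [1, -2] ⊗ [3, 2, -2], so rank(T) ≤ 2.
These bounds meet, so rank(T) = 2.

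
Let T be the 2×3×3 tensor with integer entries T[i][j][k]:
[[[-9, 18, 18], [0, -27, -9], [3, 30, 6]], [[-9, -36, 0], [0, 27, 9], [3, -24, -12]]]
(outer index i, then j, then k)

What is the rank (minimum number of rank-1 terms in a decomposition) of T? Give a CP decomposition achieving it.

Lower bound: the mode-1 unfolding of T (rows indexed by i, columns by (j,k) = (0,0), (0,1), (0,2), (1,0), (1,1), (1,2), (2,0), (2,1), (2,2)) is [[-9, 18, 18, 0, -27, -9, 3, 30, 6], [-9, -36, 0, 0, 27, 9, 3, -24, -12]].
There the 2×2 minor on rows i ∈ {0, 1}, columns (j,k) ∈ {(0,0), (0,1)} is det [[-9, 18], [-9, -36]] = 486 ≠ 0, so this unfolding has rank ≥ 2; CP rank is at least every unfolding rank, so rank(T) ≥ 2. (Flattening ranks never certify an upper bound on CP rank; for that we must actually write T with 2 rank-1 terms.)
Upper bound — finding two terms. Write S_k = T[:,:,k] for the frontal slices: S₀ = [[-9, 0, 3], [-9, 0, 3]], S₁ = [[18, -27, 30], [-36, 27, -24]], S₂ = [[18, -9, 6], [0, 9, -12]].
If T = a₁ ⊗ b₁ ⊗ c₁ + a₂ ⊗ b₂ ⊗ c₂ then each S_k = c₁[k]·a₁b₁ᵀ + c₂[k]·a₂b₂ᵀ. S₀ and S₁ are linearly independent, so a₁b₁ᵀ and a₂b₂ᵀ must span the same plane of matrices: they are the rank-1 matrices of the form x·S₀ + y·S₁.
The 2×2 minor of x·S₀ + y·S₁ on rows {0,1}, columns {0,1} is −486·xy − 486·y² = (-486)·(y)(x + y), vanishing at (x:y) = (1:0) and (1:-1).
M₁ = S₀ = [[-9, 0, 3], [-9, 0, 3]] = (-3)·[1, 1][3, 0, -1]ᵀ and M₂ = S₀ − S₁ = [[-27, 27, -27], [27, -27, 27]] = (-27)·[1, -1][1, -1, 1]ᵀ, so take a₁ = [1, 1], b₁ = [3, 0, -1], a₂ = [1, -1], b₂ = [1, -1, 1].
Each slice is an integer combination of E₁ = a₁b₁ᵀ and E₂ = a₂b₂ᵀ: S₀ = −3·E₁, S₁ = −3·E₁ + 27·E₂, S₂ = 3·E₁ + 9·E₂; reading off coefficients, c₁ = [-3, -3, 3] and c₂ = [0, 27, 9].
Hence T = [1, 1] ⊗ [3, 0, -1] ⊗ [-3, -3, 3] + [1, -1] ⊗ [1, -1, 1] ⊗ [0, 27, 9], so rank(T) ≤ 2.
These bounds meet, so rank(T) = 2.

rank(T) = 2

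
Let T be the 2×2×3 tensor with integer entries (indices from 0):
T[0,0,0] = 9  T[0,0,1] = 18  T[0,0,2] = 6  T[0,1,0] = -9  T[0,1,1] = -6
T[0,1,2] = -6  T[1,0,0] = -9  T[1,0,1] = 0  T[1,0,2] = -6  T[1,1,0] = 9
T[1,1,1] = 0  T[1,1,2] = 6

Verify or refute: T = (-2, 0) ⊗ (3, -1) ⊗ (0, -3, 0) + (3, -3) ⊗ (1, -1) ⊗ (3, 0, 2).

Reconstruct entrywise from the claimed factors. For example, T[0,1,1] = -6 and Σₗ aₗ[0]bₗ[1]cₗ[1] = (-2)·(-1)·(-3) + (3)·(-1)·(0) = -6; checking all 12 entries, every one matches. The claim holds.

Yes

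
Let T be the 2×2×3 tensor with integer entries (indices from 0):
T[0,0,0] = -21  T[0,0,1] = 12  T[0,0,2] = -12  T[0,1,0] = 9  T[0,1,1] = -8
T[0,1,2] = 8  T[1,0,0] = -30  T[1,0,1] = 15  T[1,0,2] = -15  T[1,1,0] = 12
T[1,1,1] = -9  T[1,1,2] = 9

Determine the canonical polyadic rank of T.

Lower bound: in the mode-2 unfolding of T (rows indexed by j, columns by (i,k)) the 2×2 minor on rows j ∈ {0, 1}, columns (i,k) ∈ {(0,0), (0,1)} is det [[-21, 12], [9, -8]] = 60 ≠ 0, so that unfolding has rank ≥ 2 and hence rank(T) ≥ 2 (CP rank is at least every unfolding rank, though it can be larger).
Upper bound: with S_k = T[:,:,k], the two rank-1 terms a₁b₁ᵀ, a₂b₂ᵀ are the rank-1 members of the pencil x·S₀ + y·S₁.
det(x·S₀ + y·S₁) is 18·x² − 42·xy + 12·y² = 6·(x − 2·y)(3·x − y), vanishing at (x:y) = (2:1) and (1:3).
M₁ = 2·S₀ + S₁ = [[-30, 10], [-45, 15]] = (-5)·(2, 3)(3, -1)ᵀ and M₂ = S₀ + 3·S₁ = [[15, -15], [15, -15]] = 15·(1, 1)(1, -1)ᵀ, so take a₁ = (2, 3), b₁ = (3, -1), a₂ = (1, 1), b₂ = (1, -1).
Each slice is an integer combination of E₁ = a₁b₁ᵀ and E₂ = a₂b₂ᵀ: S₀ = −3·E₁ − 3·E₂, S₁ = E₁ + 6·E₂, S₂ = −E₁ − 6·E₂; reading off coefficients, c₁ = (-3, 1, -1) and c₂ = (-3, 6, -6).
Hence T = (2, 3) ⊗ (3, -1) ⊗ (-3, 1, -1) + (1, 1) ⊗ (1, -1) ⊗ (-3, 6, -6), so rank(T) ≤ 2.
These bounds meet, so rank(T) = 2.

2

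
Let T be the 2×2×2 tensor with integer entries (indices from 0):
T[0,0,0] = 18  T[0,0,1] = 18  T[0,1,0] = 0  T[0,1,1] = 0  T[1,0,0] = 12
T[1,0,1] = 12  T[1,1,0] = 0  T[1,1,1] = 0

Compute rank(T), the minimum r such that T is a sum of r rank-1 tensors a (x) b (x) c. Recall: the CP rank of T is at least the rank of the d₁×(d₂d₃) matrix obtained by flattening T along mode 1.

Lower bound: T ≠ 0 (e.g. T[0,0,0] = 18), so rank(T) ≥ 1.
Upper bound: if T = a (x) b (x) c then every fibre of T is a multiple of the corresponding factor, so read the factors off the fibres through the nonzero entry T[0,0,0] = 18.
The mode-1 fibre T[:,0,0] = [18, 12] gives a = (3, 2) (primitive direction); the mode-2 fibre T[0,:,0] = [18, 0] gives b = (1, 0); then c[k] = T[0,0,k] / (a[0]·b[0]) = [18, 18] / 3 = (6, 6).
Expanding (3, 2) (x) (1, 0) (x) (6, 6) reproduces all 8 entries of T, so T = (3, 2) (x) (1, 0) (x) (6, 6) and rank(T) ≤ 1.
These bounds meet, so rank(T) = 1.

1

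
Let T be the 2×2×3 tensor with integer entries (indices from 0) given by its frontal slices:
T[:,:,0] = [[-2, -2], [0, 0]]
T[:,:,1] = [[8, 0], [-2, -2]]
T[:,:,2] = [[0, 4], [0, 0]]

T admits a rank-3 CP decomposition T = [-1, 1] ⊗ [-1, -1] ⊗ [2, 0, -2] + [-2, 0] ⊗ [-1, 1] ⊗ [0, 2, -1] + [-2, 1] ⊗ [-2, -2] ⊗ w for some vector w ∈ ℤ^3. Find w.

Subtract the known terms from T to get the rank-1 residual R = [-2, 1] ⊗ [-2, -2] ⊗ w, so R[i,j,k] = a[i]·b[j]·w[k]. Pick indices with nonzero a[0]·b[0] = (-2)·(-2) = 4. Only the fibre through (0,0,·) is needed: R[0,0,:] = T[0,0,:] − Σₗ aₗ[0]bₗ[0]cₗ = [-2, 8, 0] − (-1)·(-1)·[2, 0, -2] − (-2)·(-1)·[0, 2, -1] = [-4, 4, 4]. Then w[k] = R[0,0,k] / 4 for each k, giving w = [-4, 4, 4] / 4 = [-1, 1, 1].

w = [-1, 1, 1]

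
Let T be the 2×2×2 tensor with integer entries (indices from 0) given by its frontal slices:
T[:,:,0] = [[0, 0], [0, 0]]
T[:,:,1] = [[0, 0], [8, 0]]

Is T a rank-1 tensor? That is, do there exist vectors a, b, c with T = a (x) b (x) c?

Yes

If T = a (x) b (x) c then every fibre of T is a multiple of the corresponding factor, so read the factors off the fibres through the nonzero entry T[1,0,1] = 8.
The mode-1 fibre T[:,0,1] = [0, 8] gives a = (0, 1) (primitive direction); the mode-2 fibre T[1,:,1] = [8, 0] gives b = (1, 0); then c[k] = T[1,0,k] / (a[1]·b[0]) = [0, 8] / 1 = (0, 8).
Expanding (0, 1) (x) (1, 0) (x) (0, 8) reproduces all 8 entries of T, so T = (0, 1) (x) (1, 0) (x) (0, 8) and rank(T) ≤ 1.
Equivalently every frontal slice T[:,:,k] is c[k] times the rank-1 matrix (0, 1) (x) (1, 0). So T has rank 1 (it is nonzero).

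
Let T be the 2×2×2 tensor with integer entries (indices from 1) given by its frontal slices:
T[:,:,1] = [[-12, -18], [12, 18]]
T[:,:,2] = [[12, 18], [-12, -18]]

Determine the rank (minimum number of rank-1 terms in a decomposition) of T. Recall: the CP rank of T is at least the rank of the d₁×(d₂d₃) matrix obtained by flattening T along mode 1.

1

Lower bound: T ≠ 0 (e.g. T[1,1,1] = -12), so rank(T) ≥ 1.
Upper bound: if T = a ∘ b ∘ c then every fibre of T is a multiple of the corresponding factor, so read the factors off the fibres through the nonzero entry T[1,1,1] = -12.
The mode-1 fibre T[:,1,1] = [-12, 12] gives a = [1, -1] (primitive direction); the mode-2 fibre T[1,:,1] = [-12, -18] gives b = [2, 3]; then c[k] = T[1,1,k] / (a[1]·b[1]) = [-12, 12] / 2 = [-6, 6].
Expanding [1, -1] ∘ [2, 3] ∘ [-6, 6] reproduces all 8 entries of T, so T = [1, -1] ∘ [2, 3] ∘ [-6, 6] and rank(T) ≤ 1.
These bounds meet, so rank(T) = 1.
Check entry T[2,1,1] = 12: (-1)·(2)·(-6) = 12.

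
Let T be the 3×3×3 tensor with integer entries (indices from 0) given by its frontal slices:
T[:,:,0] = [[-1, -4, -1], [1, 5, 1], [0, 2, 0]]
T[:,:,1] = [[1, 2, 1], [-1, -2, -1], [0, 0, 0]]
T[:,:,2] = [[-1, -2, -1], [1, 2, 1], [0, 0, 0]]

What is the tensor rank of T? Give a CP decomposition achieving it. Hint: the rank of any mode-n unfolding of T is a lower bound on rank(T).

Lower bound: the mode-3 unfolding of T (rows indexed by k, columns by (i,j) = (0,0), (0,1), (0,2), (1,0), (1,1), (1,2), (2,0), (2,1), (2,2)) is [[-1, -4, -1, 1, 5, 1, 0, 2, 0], [1, 2, 1, -1, -2, -1, 0, 0, 0], [-1, -2, -1, 1, 2, 1, 0, 0, 0]].
There the 2×2 minor on rows k ∈ {0, 1}, columns (i,j) ∈ {(0,0), (0,1)} is det [[-1, -4], [1, 2]] = 2 ≠ 0, so this unfolding has rank ≥ 2; CP rank is at least every unfolding rank, so rank(T) ≥ 2. (Unfolding ranks only ever bound the CP rank from below — rank(T) can be strictly larger than all of them — so the matching upper bound has to come from an explicit 2-term decomposition.)
Upper bound — finding two terms. Write S_k = T[:,:,k] for the frontal slices: S₀ = [[-1, -4, -1], [1, 5, 1], [0, 2, 0]], S₁ = [[1, 2, 1], [-1, -2, -1], [0, 0, 0]], S₂ = [[-1, -2, -1], [1, 2, 1], [0, 0, 0]].
If T = a₁ ⊗ b₁ ⊗ c₁ + a₂ ⊗ b₂ ⊗ c₂ then each S_k = c₁[k]·a₁b₁ᵀ + c₂[k]·a₂b₂ᵀ. S₀ and S₁ are linearly independent, so a₁b₁ᵀ and a₂b₂ᵀ must span the same plane of matrices: they are the rank-1 matrices of the form x·S₀ + y·S₁.
The 2×2 minor of x·S₀ + y·S₁ on rows {0,1}, columns {0,1} is −x² + xy = −(x − y)(x), vanishing at (x:y) = (1:1) and (0:1).
M₁ = S₀ + S₁ = [[0, -2, 0], [0, 3, 0], [0, 2, 0]] = −(2, -3, -2)(0, 1, 0)ᵀ and M₂ = S₁ = [[1, 2, 1], [-1, -2, -1], [0, 0, 0]] = (1, -1, 0)(1, 2, 1)ᵀ, so take a₁ = (2, -3, -2), b₁ = (0, 1, 0), a₂ = (1, -1, 0), b₂ = (1, 2, 1).
Each slice is an integer combination of E₁ = a₁b₁ᵀ and E₂ = a₂b₂ᵀ: S₀ = −E₁ − E₂, S₁ = E₂, S₂ = −E₂; reading off coefficients, c₁ = (-1, 0, 0) and c₂ = (-1, 1, -1).
Hence T = (2, -3, -2) ⊗ (0, 1, 0) ⊗ (-1, 0, 0) + (1, -1, 0) ⊗ (1, 2, 1) ⊗ (-1, 1, -1), so rank(T) ≤ 2.
These bounds meet, so rank(T) = 2.

rank(T) = 2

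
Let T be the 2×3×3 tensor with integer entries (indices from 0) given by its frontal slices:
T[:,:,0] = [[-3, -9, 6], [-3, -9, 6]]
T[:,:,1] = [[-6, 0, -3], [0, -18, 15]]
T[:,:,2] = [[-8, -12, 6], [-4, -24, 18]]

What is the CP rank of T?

2

Lower bound: the mode-1 unfolding of T (rows indexed by i, columns by (j,k) = (0,0), (0,1), (0,2), (1,0), (1,1), (1,2), (2,0), (2,1), (2,2)) is [[-3, -6, -8, -9, 0, -12, 6, -3, 6], [-3, 0, -4, -9, -18, -24, 6, 15, 18]].
There the 2×2 minor on rows i ∈ {0, 1}, columns (j,k) ∈ {(0,0), (0,1)} is det [[-3, -6], [-3, 0]] = -18 ≠ 0, so this unfolding has rank ≥ 2; CP rank is at least every unfolding rank, so rank(T) ≥ 2. (This is only a lower bound: in general the CP rank may exceed every unfolding rank, so we still need to exhibit 2 rank-1 terms summing to T.)
Upper bound — finding two terms. Write S_k = T[:,:,k] for the frontal slices: S₀ = [[-3, -9, 6], [-3, -9, 6]], S₁ = [[-6, 0, -3], [0, -18, 15]], S₂ = [[-8, -12, 6], [-4, -24, 18]].
If T = a₁ ⊗ b₁ ⊗ c₁ + a₂ ⊗ b₂ ⊗ c₂ then each S_k = c₁[k]·a₁b₁ᵀ + c₂[k]·a₂b₂ᵀ. S₀ and S₁ are linearly independent, so a₁b₁ᵀ and a₂b₂ᵀ must span the same plane of matrices: they are the rank-1 matrices of the form x·S₀ + y·S₁.
The 2×2 minor of x·S₀ + y·S₁ on rows {0,1}, columns {0,1} is 108·xy + 108·y² = 108·(y)(x + y), vanishing at (x:y) = (1:0) and (1:-1).
M₁ = S₀ = [[-3, -9, 6], [-3, -9, 6]] = (-3)·(1, 1)(1, 3, -2)ᵀ and M₂ = S₀ − S₁ = [[3, -9, 9], [-3, 9, -9]] = 3·(1, -1)(1, -3, 3)ᵀ, so take a₁ = (1, 1), b₁ = (1, 3, -2), a₂ = (1, -1), b₂ = (1, -3, 3).
Each slice is an integer combination of E₁ = a₁b₁ᵀ and E₂ = a₂b₂ᵀ: S₀ = −3·E₁, S₁ = −3·E₁ − 3·E₂, S₂ = −6·E₁ − 2·E₂; reading off coefficients, c₁ = (-3, -3, -6) and c₂ = (0, -3, -2).
Hence T = (1, 1) ⊗ (1, 3, -2) ⊗ (-3, -3, -6) + (1, -1) ⊗ (1, -3, 3) ⊗ (0, -3, -2), so rank(T) ≤ 2.
These bounds meet, so rank(T) = 2.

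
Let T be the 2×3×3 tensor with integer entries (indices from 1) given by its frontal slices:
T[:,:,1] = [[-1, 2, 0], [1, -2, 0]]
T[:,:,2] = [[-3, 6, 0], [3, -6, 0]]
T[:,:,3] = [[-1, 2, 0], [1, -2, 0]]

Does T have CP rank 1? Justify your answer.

If T = a ⊗ b ⊗ c then every fibre of T is a multiple of the corresponding factor, so read the factors off the fibres through the nonzero entry T[1,1,1] = -1.
The mode-1 fibre T[:,1,1] = [-1, 1] gives a = [1, -1] (primitive direction); the mode-2 fibre T[1,:,1] = [-1, 2, 0] gives b = [1, -2, 0]; then c[k] = T[1,1,k] / (a[1]·b[1]) = [-1, -3, -1] / 1 = [-1, -3, -1].
Expanding [1, -1] ⊗ [1, -2, 0] ⊗ [-1, -3, -1] reproduces all 18 entries of T, so T = [1, -1] ⊗ [1, -2, 0] ⊗ [-1, -3, -1] and rank(T) ≤ 1.
Equivalently every frontal slice T[:,:,k] is c[k] times the rank-1 matrix [1, -1] ⊗ [1, -2, 0]. So T has rank 1 (it is nonzero).

Yes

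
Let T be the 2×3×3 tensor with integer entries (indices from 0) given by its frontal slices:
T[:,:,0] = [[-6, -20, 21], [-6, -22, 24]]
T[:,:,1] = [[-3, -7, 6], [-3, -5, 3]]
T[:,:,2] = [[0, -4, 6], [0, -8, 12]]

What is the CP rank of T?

Lower bound: in the mode-2 unfolding of T (rows indexed by j, columns by (i,k)) the 2×2 minor on rows j ∈ {0, 1}, columns (i,k) ∈ {(0,0), (0,1)} is det [[-6, -3], [-20, -7]] = -18 ≠ 0, so that unfolding has rank ≥ 2 and hence rank(T) ≥ 2 (CP rank is at least every unfolding rank, though it can be larger).
Upper bound: with S_k = T[:,:,k], the two rank-1 terms a₁b₁ᵀ, a₂b₂ᵀ are the rank-1 members of the pencil x·S₀ + y·S₁.
The 2×2 minor of x·S₀ + y·S₁ on rows {0,1}, columns {0,1} is 12·x² − 6·xy − 6·y² = 6·(x − y)(2·x + y), vanishing at (x:y) = (1:1) and (1:-2).
M₁ = S₀ + S₁ = [[-9, -27, 27], [-9, -27, 27]] = (-9)·[1, 1][1, 3, -3]ᵀ and M₂ = S₀ − 2·S₁ = [[0, -6, 9], [0, -12, 18]] = (-3)·[1, 2][0, 2, -3]ᵀ, so take a₁ = [1, 1], b₁ = [1, 3, -3], a₂ = [1, 2], b₂ = [0, 2, -3].
Each slice is an integer combination of E₁ = a₁b₁ᵀ and E₂ = a₂b₂ᵀ: S₀ = −6·E₁ − E₂, S₁ = −3·E₁ + E₂, S₂ = −2·E₂; reading off coefficients, c₁ = [-6, -3, 0] and c₂ = [-1, 1, -2].
Hence T = [1, 1] ⊗ [1, 3, -3] ⊗ [-6, -3, 0] + [1, 2] ⊗ [0, 2, -3] ⊗ [-1, 1, -2], so rank(T) ≤ 2.
These bounds meet, so rank(T) = 2.

2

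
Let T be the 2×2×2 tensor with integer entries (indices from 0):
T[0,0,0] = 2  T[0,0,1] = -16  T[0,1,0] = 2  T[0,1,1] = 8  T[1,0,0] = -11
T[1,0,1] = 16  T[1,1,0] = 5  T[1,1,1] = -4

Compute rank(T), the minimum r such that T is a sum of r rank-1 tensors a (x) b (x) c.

Lower bound: the mode-3 unfolding of T (rows indexed by k, columns by (i,j) = (0,0), (0,1), (1,0), (1,1)) is [[2, 2, -11, 5], [-16, 8, 16, -4]].
There the 2×2 minor on rows k ∈ {0, 1}, columns (i,j) ∈ {(0,0), (0,1)} is det [[2, 2], [-16, 8]] = 48 ≠ 0, so this unfolding has rank ≥ 2; CP rank is at least every unfolding rank, so rank(T) ≥ 2. (This is only a lower bound: in general the CP rank may exceed every unfolding rank, so we still need to exhibit 2 rank-1 terms summing to T.)
Upper bound — finding two terms. Write S_k = T[:,:,k] for the frontal slices: S₀ = [[2, 2], [-11, 5]], S₁ = [[-16, 8], [16, -4]].
If T = a₁ (x) b₁ (x) c₁ + a₂ (x) b₂ (x) c₂ then each S_k = c₁[k]·a₁b₁ᵀ + c₂[k]·a₂b₂ᵀ. S₀ and S₁ are linearly independent, so a₁b₁ᵀ and a₂b₂ᵀ must span the same plane of matrices: they are the rank-1 matrices of the form x·S₀ + y·S₁.
det(x·S₀ + y·S₁) is 32·x² − 32·xy − 64·y² = 32·(x − 2·y)(x + y), vanishing at (x:y) = (2:1) and (1:-1).
M₁ = 2·S₀ + S₁ = [[-12, 12], [-6, 6]] = (-6)·(2, 1)(1, -1)ᵀ and M₂ = S₀ − S₁ = [[18, -6], [-27, 9]] = 3·(2, -3)(3, -1)ᵀ, so take a₁ = (2, 1), b₁ = (1, -1), a₂ = (2, -3), b₂ = (3, -1).
Each slice is an integer combination of E₁ = a₁b₁ᵀ and E₂ = a₂b₂ᵀ: S₀ = −2·E₁ + E₂, S₁ = −2·E₁ − 2·E₂; reading off coefficients, c₁ = (-2, -2) and c₂ = (1, -2).
Hence T = (2, 1) (x) (1, -1) (x) (-2, -2) + (2, -3) (x) (3, -1) (x) (1, -2), so rank(T) ≤ 2.
These bounds meet, so rank(T) = 2.

2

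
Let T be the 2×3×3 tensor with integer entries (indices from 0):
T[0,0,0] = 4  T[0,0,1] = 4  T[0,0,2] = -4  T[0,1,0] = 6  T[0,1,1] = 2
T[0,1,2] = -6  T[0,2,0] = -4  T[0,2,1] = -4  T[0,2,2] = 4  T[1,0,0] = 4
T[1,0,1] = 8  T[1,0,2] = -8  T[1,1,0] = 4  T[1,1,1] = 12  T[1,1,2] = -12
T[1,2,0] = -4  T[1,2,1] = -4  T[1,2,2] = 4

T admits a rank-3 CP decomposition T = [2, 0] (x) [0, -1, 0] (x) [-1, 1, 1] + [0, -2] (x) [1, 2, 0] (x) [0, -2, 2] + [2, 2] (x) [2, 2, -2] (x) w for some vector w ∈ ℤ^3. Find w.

Subtract the known terms from T to get the rank-1 residual R = [2, 2] (x) [2, 2, -2] (x) w, so R[i,j,k] = a[i]·b[j]·w[k]. Pick indices with nonzero a[0]·b[0] = (2)·(2) = 4. Only the fibre through (0,0,·) is needed: R[0,0,:] = T[0,0,:] − Σₗ aₗ[0]bₗ[0]cₗ = [4, 4, -4] − (2)·(0)·[-1, 1, 1] − (0)·(1)·[0, -2, 2] = [4, 4, -4]. Then w[k] = R[0,0,k] / 4 for each k, giving w = [4, 4, -4] / 4 = [1, 1, -1].

w = [1, 1, -1]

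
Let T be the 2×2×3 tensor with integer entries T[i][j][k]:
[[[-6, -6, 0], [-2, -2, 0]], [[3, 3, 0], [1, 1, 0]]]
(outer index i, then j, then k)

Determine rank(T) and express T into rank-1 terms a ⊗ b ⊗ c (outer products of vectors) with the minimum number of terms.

Lower bound: T ≠ 0 (e.g. T[0,0,0] = -6), so rank(T) ≥ 1.
Upper bound: if T = a ⊗ b ⊗ c then every fibre of T is a multiple of the corresponding factor, so read the factors off the fibres through the nonzero entry T[0,0,0] = -6.
The mode-1 fibre T[:,0,0] = [-6, 3] gives a = [2, -1] (primitive direction); the mode-2 fibre T[0,:,0] = [-6, -2] gives b = [3, 1]; then c[k] = T[0,0,k] / (a[0]·b[0]) = [-6, -6, 0] / 6 = [-1, -1, 0].
Expanding [2, -1] ⊗ [3, 1] ⊗ [-1, -1, 0] reproduces all 12 entries of T, so T = [2, -1] ⊗ [3, 1] ⊗ [-1, -1, 0] and rank(T) ≤ 1.
These bounds meet, so rank(T) = 1.
Check entry T[0,0,2] = 0: (2)·(3)·(0) = 0.

rank(T) = 1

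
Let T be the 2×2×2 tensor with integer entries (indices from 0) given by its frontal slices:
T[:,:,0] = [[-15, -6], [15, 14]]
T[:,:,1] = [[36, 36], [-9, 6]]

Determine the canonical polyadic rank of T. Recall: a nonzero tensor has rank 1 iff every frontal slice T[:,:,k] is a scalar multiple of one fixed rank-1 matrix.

Lower bound: the mode-3 unfolding of T (rows indexed by k, columns by (i,j) = (0,0), (0,1), (1,0), (1,1)) is [[-15, -6, 15, 14], [36, 36, -9, 6]].
There the 2×2 minor on rows k ∈ {0, 1}, columns (i,j) ∈ {(0,0), (0,1)} is det [[-15, -6], [36, 36]] = -324 ≠ 0, so this unfolding has rank ≥ 2; CP rank is at least every unfolding rank, so rank(T) ≥ 2. (This is only a lower bound: in general the CP rank may exceed every unfolding rank, so we still need to exhibit 2 rank-1 terms summing to T.)
Upper bound — finding two terms. Write S_k = T[:,:,k] for the frontal slices: S₀ = [[-15, -6], [15, 14]], S₁ = [[36, 36], [-9, 6]].
If T = a₁ ⊗ b₁ ⊗ c₁ + a₂ ⊗ b₂ ⊗ c₂ then each S_k = c₁[k]·a₁b₁ᵀ + c₂[k]·a₂b₂ᵀ. S₀ and S₁ are linearly independent, so a₁b₁ᵀ and a₂b₂ᵀ must span the same plane of matrices: they are the rank-1 matrices of the form x·S₀ + y·S₁.
det(x·S₀ + y·S₁) is −120·x² − 180·xy + 540·y² = (-60)·(2·x − 3·y)(x + 3·y), vanishing at (x:y) = (3:2) and (3:-1).
M₁ = 3·S₀ + 2·S₁ = [[27, 54], [27, 54]] = 27·(1, 1)(1, 2)ᵀ and M₂ = 3·S₀ − S₁ = [[-81, -54], [54, 36]] = (-9)·(3, -2)(3, 2)ᵀ, so take a₁ = (1, 1), b₁ = (1, 2), a₂ = (3, -2), b₂ = (3, 2).
Each slice is an integer combination of E₁ = a₁b₁ᵀ and E₂ = a₂b₂ᵀ: S₀ = 3·E₁ − 2·E₂, S₁ = 9·E₁ + 3·E₂; reading off coefficients, c₁ = (3, 9) and c₂ = (-2, 3).
Hence T = (1, 1) ⊗ (1, 2) ⊗ (3, 9) + (3, -2) ⊗ (3, 2) ⊗ (-2, 3), so rank(T) ≤ 2.
These bounds meet, so rank(T) = 2.
Check entry T[0,0,1] = 36: (1)·(1)·(9) + (3)·(3)·(3) = 36.

2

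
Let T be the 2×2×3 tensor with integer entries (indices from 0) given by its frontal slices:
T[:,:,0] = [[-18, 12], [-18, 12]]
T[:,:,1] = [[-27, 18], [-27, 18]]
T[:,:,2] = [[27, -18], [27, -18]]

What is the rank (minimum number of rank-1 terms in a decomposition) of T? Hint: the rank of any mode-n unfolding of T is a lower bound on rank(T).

1

Lower bound: T ≠ 0 (e.g. T[0,0,0] = -18), so rank(T) ≥ 1.
Upper bound: if T = a (x) b (x) c then every fibre of T is a multiple of the corresponding factor, so read the factors off the fibres through the nonzero entry T[0,0,0] = -18.
The mode-1 fibre T[:,0,0] = [-18, -18] gives a = (1, 1) (primitive direction); the mode-2 fibre T[0,:,0] = [-18, 12] gives b = (3, -2); then c[k] = T[0,0,k] / (a[0]·b[0]) = [-18, -27, 27] / 3 = (-6, -9, 9).
Expanding (1, 1) (x) (3, -2) (x) (-6, -9, 9) reproduces all 12 entries of T, so T = (1, 1) (x) (3, -2) (x) (-6, -9, 9) and rank(T) ≤ 1.
These bounds meet, so rank(T) = 1.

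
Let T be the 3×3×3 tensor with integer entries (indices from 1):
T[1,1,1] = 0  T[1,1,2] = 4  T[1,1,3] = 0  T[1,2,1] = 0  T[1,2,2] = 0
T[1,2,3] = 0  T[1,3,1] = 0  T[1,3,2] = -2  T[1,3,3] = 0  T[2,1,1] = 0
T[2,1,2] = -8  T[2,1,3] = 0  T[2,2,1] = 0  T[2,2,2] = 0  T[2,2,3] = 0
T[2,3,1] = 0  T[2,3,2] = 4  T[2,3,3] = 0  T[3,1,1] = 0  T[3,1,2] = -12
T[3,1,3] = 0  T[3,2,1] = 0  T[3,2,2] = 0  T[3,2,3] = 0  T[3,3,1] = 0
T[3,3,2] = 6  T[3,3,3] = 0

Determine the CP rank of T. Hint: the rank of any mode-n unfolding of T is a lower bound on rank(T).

1

Lower bound: T ≠ 0 (e.g. T[1,1,2] = 4), so rank(T) ≥ 1.
Upper bound: if T = a ⊗ b ⊗ c then every fibre of T is a multiple of the corresponding factor, so read the factors off the fibres through the nonzero entry T[1,1,2] = 4.
The mode-1 fibre T[:,1,2] = [4, -8, -12] gives a = [1, -2, -3] (primitive direction); the mode-2 fibre T[1,:,2] = [4, 0, -2] gives b = [2, 0, -1]; then c[k] = T[1,1,k] / (a[1]·b[1]) = [0, 4, 0] / 2 = [0, 2, 0].
Expanding [1, -2, -3] ⊗ [2, 0, -1] ⊗ [0, 2, 0] reproduces all 27 entries of T, so T = [1, -2, -3] ⊗ [2, 0, -1] ⊗ [0, 2, 0] and rank(T) ≤ 1.
These bounds meet, so rank(T) = 1.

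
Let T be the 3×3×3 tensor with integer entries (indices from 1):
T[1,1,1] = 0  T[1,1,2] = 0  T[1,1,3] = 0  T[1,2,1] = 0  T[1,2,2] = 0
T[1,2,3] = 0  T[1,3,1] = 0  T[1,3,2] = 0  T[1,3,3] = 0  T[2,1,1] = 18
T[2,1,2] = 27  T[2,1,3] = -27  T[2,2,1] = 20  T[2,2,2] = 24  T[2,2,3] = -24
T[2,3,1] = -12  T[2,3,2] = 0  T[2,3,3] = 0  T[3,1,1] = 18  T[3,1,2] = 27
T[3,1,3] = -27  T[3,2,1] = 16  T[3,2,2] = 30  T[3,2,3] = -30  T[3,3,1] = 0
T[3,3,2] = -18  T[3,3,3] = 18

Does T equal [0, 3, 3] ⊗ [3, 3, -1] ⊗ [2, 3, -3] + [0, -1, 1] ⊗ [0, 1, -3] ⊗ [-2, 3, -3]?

Yes

Reconstruct entrywise from the claimed factors. For example, T[1,1,3] = 0 and Σₗ aₗ[1]bₗ[1]cₗ[3] = (0)·(3)·(-3) + (0)·(0)·(-3) = 0; checking all 27 entries, every one matches. The claim holds.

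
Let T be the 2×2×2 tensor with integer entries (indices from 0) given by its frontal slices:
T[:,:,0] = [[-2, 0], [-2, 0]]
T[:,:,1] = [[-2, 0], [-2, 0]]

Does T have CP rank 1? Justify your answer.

If T = a ⊗ b ⊗ c then every fibre of T is a multiple of the corresponding factor, so read the factors off the fibres through the nonzero entry T[0,0,0] = -2.
The mode-1 fibre T[:,0,0] = [-2, -2] gives a = (1, 1) (primitive direction); the mode-2 fibre T[0,:,0] = [-2, 0] gives b = (1, 0); then c[k] = T[0,0,k] / (a[0]·b[0]) = [-2, -2] / 1 = (-2, -2).
Expanding (1, 1) ⊗ (1, 0) ⊗ (-2, -2) reproduces all 8 entries of T, so T = (1, 1) ⊗ (1, 0) ⊗ (-2, -2) and rank(T) ≤ 1.
Equivalently every frontal slice T[:,:,k] is c[k] times the rank-1 matrix (1, 1) ⊗ (1, 0). So T has rank 1 (it is nonzero).

Yes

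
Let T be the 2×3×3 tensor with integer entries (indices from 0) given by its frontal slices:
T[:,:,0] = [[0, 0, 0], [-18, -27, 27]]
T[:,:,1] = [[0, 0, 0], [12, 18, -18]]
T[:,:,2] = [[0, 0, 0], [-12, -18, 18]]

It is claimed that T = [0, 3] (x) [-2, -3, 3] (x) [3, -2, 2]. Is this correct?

Yes

Reconstruct entrywise from the claimed factors. For example, T[1,2,1] = -18 and Σₗ aₗ[1]bₗ[2]cₗ[1] = (3)·(3)·(-2) = -18; checking all 18 entries, every one matches. The claim holds.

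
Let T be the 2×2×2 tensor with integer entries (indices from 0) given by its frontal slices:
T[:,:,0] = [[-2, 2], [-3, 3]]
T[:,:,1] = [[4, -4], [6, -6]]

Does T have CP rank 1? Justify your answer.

Yes

The mode-1 fibre T[:,0,0] = [-2, -3] gives a = [2, 3] (primitive direction); the mode-2 fibre T[0,:,0] = [-2, 2] gives b = [1, -1]; then c[k] = T[0,0,k] / (a[0]·b[0]) = [-2, 4] / 2 = [-1, 2].
Expanding [2, 3] ⊗ [1, -1] ⊗ [-1, 2] reproduces all 8 entries of T, so T = [2, 3] ⊗ [1, -1] ⊗ [-1, 2] and rank(T) ≤ 1.
Equivalently every frontal slice T[:,:,k] is c[k] times the rank-1 matrix [2, 3] ⊗ [1, -1]. So T has rank 1 (it is nonzero).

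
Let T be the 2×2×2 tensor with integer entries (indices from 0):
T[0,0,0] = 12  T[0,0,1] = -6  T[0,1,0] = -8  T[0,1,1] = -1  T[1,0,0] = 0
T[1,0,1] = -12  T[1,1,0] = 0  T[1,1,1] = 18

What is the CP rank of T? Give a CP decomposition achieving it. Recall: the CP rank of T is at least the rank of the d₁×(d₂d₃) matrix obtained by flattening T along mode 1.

rank(T) = 2

Lower bound: the mode-3 unfolding of T (rows indexed by k, columns by (i,j) = (0,0), (0,1), (1,0), (1,1)) is [[12, -8, 0, 0], [-6, -1, -12, 18]].
There the 2×2 minor on rows k ∈ {0, 1}, columns (i,j) ∈ {(0,0), (0,1)} is det [[12, -8], [-6, -1]] = -60 ≠ 0, so this unfolding has rank ≥ 2; CP rank is at least every unfolding rank, so rank(T) ≥ 2. (Unfolding ranks only ever bound the CP rank from below — rank(T) can be strictly larger than all of them — so the matching upper bound has to come from an explicit 2-term decomposition.)
Upper bound — finding two terms. Write S_k = T[:,:,k] for the frontal slices: S₀ = [[12, -8], [0, 0]], S₁ = [[-6, -1], [-12, 18]].
If T = a₁ ⊗ b₁ ⊗ c₁ + a₂ ⊗ b₂ ⊗ c₂ then each S_k = c₁[k]·a₁b₁ᵀ + c₂[k]·a₂b₂ᵀ. S₀ and S₁ are linearly independent, so a₁b₁ᵀ and a₂b₂ᵀ must span the same plane of matrices: they are the rank-1 matrices of the form x·S₀ + y·S₁.
det(x·S₀ + y·S₁) is 120·xy − 120·y² = 120·(x − y)(y), vanishing at (x:y) = (1:1) and (1:0).
M₁ = S₀ + S₁ = [[6, -9], [-12, 18]] = 3·[1, -2][2, -3]ᵀ and M₂ = S₀ = [[12, -8], [0, 0]] = 4·[1, 0][3, -2]ᵀ, so take a₁ = [1, -2], b₁ = [2, -3], a₂ = [1, 0], b₂ = [3, -2].
Each slice is an integer combination of E₁ = a₁b₁ᵀ and E₂ = a₂b₂ᵀ: S₀ = 4·E₂, S₁ = 3·E₁ − 4·E₂; reading off coefficients, c₁ = [0, 3] and c₂ = [4, -4].
Hence T = [1, -2] ⊗ [2, -3] ⊗ [0, 3] + [1, 0] ⊗ [3, -2] ⊗ [4, -4], so rank(T) ≤ 2.
These bounds meet, so rank(T) = 2.
Check entry T[0,0,1] = -6: (1)·(2)·(3) + (1)·(3)·(-4) = -6.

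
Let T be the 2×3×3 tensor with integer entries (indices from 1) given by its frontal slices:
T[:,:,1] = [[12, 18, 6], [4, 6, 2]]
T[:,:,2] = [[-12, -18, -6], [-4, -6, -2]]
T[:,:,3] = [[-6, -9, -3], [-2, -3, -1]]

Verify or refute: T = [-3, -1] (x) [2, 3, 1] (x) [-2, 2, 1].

Yes

Reconstruct entrywise from the claimed factors. For example, T[1,3,3] = -3 and Σₗ aₗ[1]bₗ[3]cₗ[3] = (-3)·(1)·(1) = -3; checking all 18 entries, every one matches. The claim holds.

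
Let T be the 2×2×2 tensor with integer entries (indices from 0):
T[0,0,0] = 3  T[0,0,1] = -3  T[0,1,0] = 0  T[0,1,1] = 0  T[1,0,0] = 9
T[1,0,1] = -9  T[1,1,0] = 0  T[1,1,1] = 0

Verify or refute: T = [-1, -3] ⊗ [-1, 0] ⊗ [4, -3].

Reconstruct entry (0,0,0) from the claimed factors: Σₗ aₗ[0]bₗ[0]cₗ[0] = (-1)·(-1)·(4) = 4, but T[0,0,0] = 3. The claim is false.

No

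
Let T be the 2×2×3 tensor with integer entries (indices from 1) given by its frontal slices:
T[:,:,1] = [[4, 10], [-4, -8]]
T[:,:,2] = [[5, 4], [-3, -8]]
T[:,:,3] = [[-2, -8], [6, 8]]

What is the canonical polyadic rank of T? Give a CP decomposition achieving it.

Lower bound: the mode-3 unfolding of T (rows indexed by k, columns by (i,j) = (1,1), (1,2), (2,1), (2,2)) is [[4, 10, -4, -8], [5, 4, -3, -8], [-2, -8, 6, 8]].
There the 3×3 minor on rows k ∈ {1, 2, 3}, columns (i,j) ∈ {(1,1), (1,2), (2,1)} is det [[4, 10, -4], [5, 4, -3], [-2, -8, 6]] = -112 ≠ 0, so this unfolding has rank ≥ 3; CP rank is at least every unfolding rank, so rank(T) ≥ 3. (Unfolding ranks only ever bound the CP rank from below — rank(T) can be strictly larger than all of them — so the matching upper bound has to come from an explicit 3-term decomposition.)
Upper bound: T is a sum of 3 rank-1 terms, T = [1, -1] ⊗ [1, 2] ⊗ [4, 4, -4] + [1, 0] ⊗ [0, 1] ⊗ [2, -4, 0] + [1, 1] ⊗ [1, 0] ⊗ [0, 1, 2] (one valid choice — decompositions are not unique — normalised so each a, b is primitive with positive first nonzero entry; check it by expanding all entries), so rank(T) ≤ 3.
These bounds meet, so rank(T) = 3.

rank(T) = 3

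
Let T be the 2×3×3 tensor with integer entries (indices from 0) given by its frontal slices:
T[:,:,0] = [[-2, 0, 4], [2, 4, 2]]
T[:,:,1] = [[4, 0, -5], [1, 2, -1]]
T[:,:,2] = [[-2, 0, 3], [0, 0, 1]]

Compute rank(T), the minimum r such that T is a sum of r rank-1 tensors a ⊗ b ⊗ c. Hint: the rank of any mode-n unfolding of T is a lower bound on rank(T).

Lower bound: the mode-3 unfolding of T (rows indexed by k, columns by (i,j) = (0,0), (0,1), (0,2), (1,0), (1,1), (1,2)) is [[-2, 0, 4, 2, 4, 2], [4, 0, -5, 1, 2, -1], [-2, 0, 3, 0, 0, 1]].
There the 3×3 minor on rows k ∈ {0, 1, 2}, columns (i,j) ∈ {(0,0), (0,2), (1,0)} is det [[-2, 4, 2], [4, -5, 1], [-2, 3, 0]] = 2 ≠ 0, so this unfolding has rank ≥ 3; CP rank is at least every unfolding rank, so rank(T) ≥ 3. (This is only a lower bound: in general the CP rank may exceed every unfolding rank, so we still need to exhibit 3 rank-1 terms summing to T.)
Upper bound: T is a sum of 3 rank-1 terms, T = [0, 1] ⊗ [1, 2, 0] ⊗ [2, 1, 0] + [1, 0] ⊗ [1, 0, -1] ⊗ [-2, 4, -2] + [1, 1] ⊗ [0, 0, 1] ⊗ [2, -1, 1] (one valid choice — decompositions are not unique — normalised so each a, b is primitive with positive first nonzero entry; check it by expanding all entries), so rank(T) ≤ 3.
These bounds meet, so rank(T) = 3.

3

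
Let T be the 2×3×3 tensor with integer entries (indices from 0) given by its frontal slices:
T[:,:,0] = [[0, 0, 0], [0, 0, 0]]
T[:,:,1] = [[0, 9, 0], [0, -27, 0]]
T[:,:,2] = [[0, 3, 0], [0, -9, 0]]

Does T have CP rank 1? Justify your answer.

Yes

If T = a ⊗ b ⊗ c then every fibre of T is a multiple of the corresponding factor, so read the factors off the fibres through the nonzero entry T[0,1,1] = 9.
The mode-1 fibre T[:,1,1] = [9, -27] gives a = (1, -3) (primitive direction); the mode-2 fibre T[0,:,1] = [0, 9, 0] gives b = (0, 1, 0); then c[k] = T[0,1,k] / (a[0]·b[1]) = [0, 9, 3] / 1 = (0, 9, 3).
Expanding (1, -3) ⊗ (0, 1, 0) ⊗ (0, 9, 3) reproduces all 18 entries of T, so T = (1, -3) ⊗ (0, 1, 0) ⊗ (0, 9, 3) and rank(T) ≤ 1.
Equivalently every frontal slice T[:,:,k] is c[k] times the rank-1 matrix (1, -3) ⊗ (0, 1, 0). So T has rank 1 (it is nonzero).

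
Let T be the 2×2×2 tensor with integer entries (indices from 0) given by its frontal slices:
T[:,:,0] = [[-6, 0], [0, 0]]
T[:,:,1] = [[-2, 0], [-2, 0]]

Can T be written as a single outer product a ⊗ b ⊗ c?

No

The mode-1 unfolding of T (rows indexed by i, columns by (j,k) = (0,0), (0,1), (1,0), (1,1)) is [[-6, -2, 0, 0], [0, -2, 0, 0]].
There the 2×2 minor on rows i ∈ {0, 1}, columns (j,k) ∈ {(0,0), (0,1)} is det [[-6, -2], [0, -2]] = 12 ≠ 0, so this unfolding has rank ≥ 2; CP rank is at least every unfolding rank, so rank(T) ≥ 2.
In particular rank(T) ≥ 2 > 1, so T is not rank-1.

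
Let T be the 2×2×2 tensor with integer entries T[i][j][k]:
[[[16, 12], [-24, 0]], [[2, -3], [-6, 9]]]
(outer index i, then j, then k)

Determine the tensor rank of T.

2

Lower bound: the mode-1 unfolding of T (rows indexed by i, columns by (j,k) = (0,0), (0,1), (1,0), (1,1)) is [[16, 12, -24, 0], [2, -3, -6, 9]].
There the 2×2 minor on rows i ∈ {0, 1}, columns (j,k) ∈ {(0,0), (0,1)} is det [[16, 12], [2, -3]] = -72 ≠ 0, so this unfolding has rank ≥ 2; CP rank is at least every unfolding rank, so rank(T) ≥ 2. (Unfolding ranks only ever bound the CP rank from below — rank(T) can be strictly larger than all of them — so the matching upper bound has to come from an explicit 2-term decomposition.)
Upper bound — finding two terms. Write S_k = T[:,:,k] for the frontal slices: S₀ = [[16, -24], [2, -6]], S₁ = [[12, 0], [-3, 9]].
If T = a₁ ∘ b₁ ∘ c₁ + a₂ ∘ b₂ ∘ c₂ then each S_k = c₁[k]·a₁b₁ᵀ + c₂[k]·a₂b₂ᵀ. S₀ and S₁ are linearly independent, so a₁b₁ᵀ and a₂b₂ᵀ must span the same plane of matrices: they are the rank-1 matrices of the form x·S₀ + y·S₁.
det(x·S₀ + y·S₁) is −48·x² + 108·y² = (-12)·(2·x − 3·y)(2·x + 3·y), vanishing at (x:y) = (3:2) and (3:-2).
M₁ = 3·S₀ + 2·S₁ = [[72, -72], [0, 0]] = 72·[1, 0][1, -1]ᵀ and M₂ = 3·S₀ − 2·S₁ = [[24, -72], [12, -36]] = 12·[2, 1][1, -3]ᵀ, so take a₁ = [1, 0], b₁ = [1, -1], a₂ = [2, 1], b₂ = [1, -3].
Each slice is an integer combination of E₁ = a₁b₁ᵀ and E₂ = a₂b₂ᵀ: S₀ = 12·E₁ + 2·E₂, S₁ = 18·E₁ − 3·E₂; reading off coefficients, c₁ = [12, 18] and c₂ = [2, -3].
Hence T = [1, 0] ∘ [1, -1] ∘ [12, 18] + [2, 1] ∘ [1, -3] ∘ [2, -3], so rank(T) ≤ 2.
These bounds meet, so rank(T) = 2.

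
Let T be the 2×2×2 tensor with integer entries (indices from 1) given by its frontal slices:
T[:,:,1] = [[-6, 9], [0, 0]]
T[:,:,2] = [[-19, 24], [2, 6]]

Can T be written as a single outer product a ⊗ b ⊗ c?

The mode-3 unfolding of T (rows indexed by k, columns by (i,j) = (1,1), (1,2), (2,1), (2,2)) is [[-6, 9, 0, 0], [-19, 24, 2, 6]].
There the 2×2 minor on rows k ∈ {1, 2}, columns (i,j) ∈ {(1,1), (1,2)} is det [[-6, 9], [-19, 24]] = 27 ≠ 0, so this unfolding has rank ≥ 2; CP rank is at least every unfolding rank, so rank(T) ≥ 2.
In particular rank(T) ≥ 2 > 1, so T is not rank-1.

No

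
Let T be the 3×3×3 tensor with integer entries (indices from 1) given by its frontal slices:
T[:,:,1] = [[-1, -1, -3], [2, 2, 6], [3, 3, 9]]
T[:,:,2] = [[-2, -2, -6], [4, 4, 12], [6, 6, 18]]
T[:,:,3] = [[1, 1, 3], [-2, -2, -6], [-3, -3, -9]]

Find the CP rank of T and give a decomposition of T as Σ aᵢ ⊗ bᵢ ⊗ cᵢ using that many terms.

Lower bound: T ≠ 0 (e.g. T[1,1,1] = -1), so rank(T) ≥ 1.
Upper bound: if T = a ⊗ b ⊗ c then every fibre of T is a multiple of the corresponding factor, so read the factors off the fibres through the nonzero entry T[1,1,1] = -1.
The mode-1 fibre T[:,1,1] = [-1, 2, 3] gives a = [1, -2, -3] (primitive direction); the mode-2 fibre T[1,:,1] = [-1, -1, -3] gives b = [1, 1, 3]; then c[k] = T[1,1,k] / (a[1]·b[1]) = [-1, -2, 1] / 1 = [-1, -2, 1].
Expanding [1, -2, -3] ⊗ [1, 1, 3] ⊗ [-1, -2, 1] reproduces all 27 entries of T, so T = [1, -2, -3] ⊗ [1, 1, 3] ⊗ [-1, -2, 1] and rank(T) ≤ 1.
These bounds meet, so rank(T) = 1.

rank(T) = 1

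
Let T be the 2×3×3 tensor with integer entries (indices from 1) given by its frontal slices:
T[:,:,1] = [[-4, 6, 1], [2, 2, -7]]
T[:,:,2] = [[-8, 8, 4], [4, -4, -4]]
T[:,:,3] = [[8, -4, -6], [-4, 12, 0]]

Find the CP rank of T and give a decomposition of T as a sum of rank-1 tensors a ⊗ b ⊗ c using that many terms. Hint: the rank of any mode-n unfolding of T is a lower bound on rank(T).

Lower bound: the mode-2 unfolding of T (rows indexed by j, columns by (i,k) = (1,1), (1,2), (1,3), (2,1), (2,2), (2,3)) is [[-4, -8, 8, 2, 4, -4], [6, 8, -4, 2, -4, 12], [1, 4, -6, -7, -4, 0]].
There the 3×3 minor on rows j ∈ {1, 2, 3}, columns (i,k) ∈ {(1,1), (1,2), (2,1)} is det [[-4, -8, 2], [6, 8, 2], [1, 4, -7]] = -64 ≠ 0, so this unfolding has rank ≥ 3; CP rank is at least every unfolding rank, so rank(T) ≥ 3. (Unfolding ranks only ever bound the CP rank from below — rank(T) can be strictly larger than all of them — so the matching upper bound has to come from an explicit 3-term decomposition.)
Upper bound: T is a sum of 3 rank-1 terms, T = [0, 1] ⊗ [0, 0, 1] ⊗ [-4, -2, 2] + [1, 2] ⊗ [0, 2, -1] ⊗ [1, 0, 2] + [2, -1] ⊗ [2, -2, -1] ⊗ [-1, -2, 2] (written with every a and b primitive with positive leading entry and the scale carried by c; CP decompositions are not unique, and this one is verified by expanding entrywise), so rank(T) ≤ 3.
These bounds meet, so rank(T) = 3.

rank(T) = 3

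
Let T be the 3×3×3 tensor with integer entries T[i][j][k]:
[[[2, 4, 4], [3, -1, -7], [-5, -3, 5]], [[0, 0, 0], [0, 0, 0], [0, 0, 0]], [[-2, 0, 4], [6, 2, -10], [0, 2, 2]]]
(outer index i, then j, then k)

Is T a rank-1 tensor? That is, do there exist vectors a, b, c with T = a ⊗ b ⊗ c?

The mode-3 unfolding of T (rows indexed by k, columns by (i,j) = (0,0), (0,1), (0,2), (1,0), (1,1), (1,2), (2,0), (2,1), (2,2)) is [[2, 3, -5, 0, 0, 0, -2, 6, 0], [4, -1, -3, 0, 0, 0, 0, 2, 2], [4, -7, 5, 0, 0, 0, 4, -10, 2]].
There the 3×3 minor on rows k ∈ {0, 1, 2}, columns (i,j) ∈ {(0,0), (0,1), (0,2)} is det [[2, 3, -5], [4, -1, -3], [4, -7, 5]] = -28 ≠ 0, so this unfolding has rank ≥ 3; CP rank is at least every unfolding rank, so rank(T) ≥ 3.
In particular rank(T) ≥ 3 > 1, so T is not rank-1.

No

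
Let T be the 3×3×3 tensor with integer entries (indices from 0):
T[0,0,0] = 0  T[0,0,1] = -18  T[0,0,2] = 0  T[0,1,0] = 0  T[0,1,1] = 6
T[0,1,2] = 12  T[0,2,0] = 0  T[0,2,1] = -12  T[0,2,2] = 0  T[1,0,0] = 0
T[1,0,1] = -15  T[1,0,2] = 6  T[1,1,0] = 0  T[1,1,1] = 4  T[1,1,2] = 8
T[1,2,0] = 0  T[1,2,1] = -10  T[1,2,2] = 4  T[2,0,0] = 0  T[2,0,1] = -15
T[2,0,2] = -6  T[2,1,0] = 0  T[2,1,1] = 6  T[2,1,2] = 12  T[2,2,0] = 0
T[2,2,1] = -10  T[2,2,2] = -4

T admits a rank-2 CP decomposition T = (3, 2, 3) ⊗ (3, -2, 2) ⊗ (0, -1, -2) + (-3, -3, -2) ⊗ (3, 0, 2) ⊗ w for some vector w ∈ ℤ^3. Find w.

Subtract the known terms from T to get the rank-1 residual R = (-3, -3, -2) ⊗ (3, 0, 2) ⊗ w, so R[i,j,k] = a[i]·b[j]·w[k]. Pick indices with nonzero a[0]·b[0] = (-3)·(3) = -9. Only the fibre through (0,0,·) is needed: R[0,0,:] = T[0,0,:] − Σₗ aₗ[0]bₗ[0]cₗ = [0, -18, 0] − (3)·(3)·(0, -1, -2) = [0, -9, 18]. Then w[k] = R[0,0,k] / -9 for each k, giving w = [0, -9, 18] / -9 = (0, 1, -2).

w = (0, 1, -2)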